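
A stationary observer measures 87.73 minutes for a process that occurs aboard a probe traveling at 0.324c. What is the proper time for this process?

Dilated time Δt = 87.73 minutes
γ = 1/√(1 - 0.324²) = 1.057
Δt₀ = Δt/γ = 87.73/1.057 = 83.00 minutes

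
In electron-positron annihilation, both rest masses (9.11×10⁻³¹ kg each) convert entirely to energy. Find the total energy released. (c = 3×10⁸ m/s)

Both particles have the same rest mass, so total mass = 2m
E = 2m·c² = 2 × 9.11×10⁻³¹ × (3×10⁸)²
= 2 × 9.11×10⁻³¹ × 9×10¹⁶
= 1.640×10⁻¹³ J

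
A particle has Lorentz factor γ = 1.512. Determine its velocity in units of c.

From γ = 1/√(1 - v²/c²):
1/γ² = 1/1.512² = 0.4374
v²/c² = 1 - 0.4374 = 0.5626
v/c = √(0.5626) = 0.7501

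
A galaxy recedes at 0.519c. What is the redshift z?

β = 0.519
(1+β)/(1-β) = 1.519/0.481 = 3.158
√(3.158) = 1.7771
z = 1.7771 - 1 = 0.7771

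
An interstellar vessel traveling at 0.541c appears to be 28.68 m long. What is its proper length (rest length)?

Contracted length L = 28.68 m
γ = 1/√(1 - 0.541²) = 1.189
L₀ = γL = 1.189 × 28.68 = 34.10 m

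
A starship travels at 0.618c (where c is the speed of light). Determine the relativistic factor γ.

v/c = 0.618, so (v/c)² = 0.381924
1 - (v/c)² = 0.618076
γ = 1/√(0.618076) = 1.272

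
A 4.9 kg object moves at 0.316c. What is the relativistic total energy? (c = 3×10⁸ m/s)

γ = 1/√(1 - 0.316²) = 1.054
mc² = 4.9 × (3×10⁸)² = 4.410×10¹⁷ J
E = γmc² = 1.054 × 4.410×10¹⁷ = 4.648×10¹⁷ J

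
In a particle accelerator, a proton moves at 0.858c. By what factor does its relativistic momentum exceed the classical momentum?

p_rel = γmv, p_class = mv
Ratio = γ = 1/√(1 - 0.858²)
= 1/√(0.263836) = 1.947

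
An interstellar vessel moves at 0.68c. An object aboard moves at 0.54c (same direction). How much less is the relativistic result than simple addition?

Classical: u' + v = 0.54 + 0.68 = 1.22c
Relativistic: u = (0.54 + 0.68)/(1 + 0.3672) = 1.22/1.3672 = 0.8923c
Difference: 1.22 - 0.8923 = 0.3277c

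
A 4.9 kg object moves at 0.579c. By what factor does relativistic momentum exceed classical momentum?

p_rel = γmv, p_class = mv
Ratio = γ = 1/√(1 - 0.579²) = 1.227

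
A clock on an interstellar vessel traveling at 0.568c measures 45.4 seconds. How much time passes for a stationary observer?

Proper time Δt₀ = 45.4 seconds
γ = 1/√(1 - 0.568²) = 1.215
Δt = γΔt₀ = 1.215 × 45.4 = 55.16 seconds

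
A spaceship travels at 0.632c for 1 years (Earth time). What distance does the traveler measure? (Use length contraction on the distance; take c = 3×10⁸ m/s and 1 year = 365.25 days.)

Earth distance: d = v × t = 0.632c × 1 yr = 5.9833×10¹⁵ m
γ = 1.2904
d' = d/γ = 5.9833×10¹⁵/1.2904 = 4.637×10¹⁵ m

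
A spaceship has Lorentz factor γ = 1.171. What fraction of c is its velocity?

From γ = 1/√(1 - v²/c²):
1/γ² = 1/1.171² = 0.7293
v²/c² = 1 - 0.7293 = 0.2707
v/c = √(0.2707) = 0.5203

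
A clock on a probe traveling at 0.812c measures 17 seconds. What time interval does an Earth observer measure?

Proper time Δt₀ = 17 seconds
γ = 1/√(1 - 0.812²) = 1.7133
Δt = γΔt₀ = 1.7133 × 17 = 29.13 seconds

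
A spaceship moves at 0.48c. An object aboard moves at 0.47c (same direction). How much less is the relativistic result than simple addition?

Classical: u' + v = 0.47 + 0.48 = 0.95c
Relativistic: u = (0.47 + 0.48)/(1 + 0.2256) = 0.95/1.2256 = 0.7751c
Difference: 0.95 - 0.7751 = 0.1749c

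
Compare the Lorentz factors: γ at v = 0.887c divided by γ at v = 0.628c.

γ₁ = 1/√(1 - 0.887²) = 2.1656
γ₂ = 1/√(1 - 0.628²) = 1.2850
γ₁/γ₂ = 2.1656/1.2850 = 1.685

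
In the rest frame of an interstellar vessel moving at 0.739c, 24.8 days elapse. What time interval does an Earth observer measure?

Proper time Δt₀ = 24.8 days
γ = 1/√(1 - 0.739²) = 1.4843
Δt = γΔt₀ = 1.4843 × 24.8 = 36.81 days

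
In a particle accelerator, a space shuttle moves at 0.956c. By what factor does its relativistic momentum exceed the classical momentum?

p_rel = γmv, p_class = mv
Ratio = γ = 1/√(1 - 0.956²)
= 1/√(0.086064) = 3.409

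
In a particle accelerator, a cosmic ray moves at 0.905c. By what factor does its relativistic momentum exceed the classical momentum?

p_rel = γmv, p_class = mv
Ratio = γ = 1/√(1 - 0.905²)
= 1/√(0.180975) = 2.351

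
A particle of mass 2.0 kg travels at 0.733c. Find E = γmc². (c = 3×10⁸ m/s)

γ = 1/√(1 - 0.733²) = 1.470
mc² = 2.0 × (3×10⁸)² = 1.800×10¹⁷ J
E = γmc² = 1.470 × 1.800×10¹⁷ = 2.646×10¹⁷ J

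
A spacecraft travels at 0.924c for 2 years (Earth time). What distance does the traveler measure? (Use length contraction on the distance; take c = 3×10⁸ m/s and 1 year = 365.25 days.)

Earth distance: d = v × t = 0.924c × 2 yr = 1.7496×10¹⁶ m
γ = 2.6151
d' = d/γ = 1.7496×10¹⁶/2.6151 = 6.690×10¹⁵ m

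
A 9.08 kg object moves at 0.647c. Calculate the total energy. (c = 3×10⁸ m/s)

γ = 1/√(1 - 0.647²) = 1.3115
mc² = 9.08 × (3×10⁸)² = 8.172×10¹⁷ J
E = γmc² = 1.3115 × 8.172×10¹⁷ = 1.072×10¹⁸ J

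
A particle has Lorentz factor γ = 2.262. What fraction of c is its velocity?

From γ = 1/√(1 - v²/c²):
1/γ² = 1/2.262² = 0.1954
v²/c² = 1 - 0.1954 = 0.8046
v/c = √(0.8046) = 0.8970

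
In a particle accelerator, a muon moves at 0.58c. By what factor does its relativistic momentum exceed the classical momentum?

p_rel = γmv, p_class = mv
Ratio = γ = 1/√(1 - 0.58²)
= 1/√(0.6636) = 1.228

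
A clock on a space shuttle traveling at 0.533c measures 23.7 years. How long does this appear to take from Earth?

Proper time Δt₀ = 23.7 years
γ = 1/√(1 - 0.533²) = 1.182
Δt = γΔt₀ = 1.182 × 23.7 = 28.01 years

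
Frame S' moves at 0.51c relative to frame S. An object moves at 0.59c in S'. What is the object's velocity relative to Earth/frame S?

u = (u' + v)/(1 + u'v/c²)
Numerator: 0.59 + 0.51 = 1.1
Denominator: 1 + 0.3009 = 1.3009
u = 1.1/1.3009 = 0.8456c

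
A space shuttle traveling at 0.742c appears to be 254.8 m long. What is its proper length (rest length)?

Contracted length L = 254.8 m
γ = 1/√(1 - 0.742²) = 1.4916
L₀ = γL = 1.4916 × 254.8 = 380.1 m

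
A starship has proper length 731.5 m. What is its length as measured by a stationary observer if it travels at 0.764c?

Proper length L₀ = 731.5 m
γ = 1/√(1 - 0.764²) = 1.5499
L = L₀/γ = 731.5/1.5499 = 472.0 m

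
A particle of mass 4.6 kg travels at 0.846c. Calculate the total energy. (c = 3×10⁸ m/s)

γ = 1/√(1 - 0.846²) = 1.8755
mc² = 4.6 × (3×10⁸)² = 4.140×10¹⁷ J
E = γmc² = 1.8755 × 4.140×10¹⁷ = 7.765×10¹⁷ J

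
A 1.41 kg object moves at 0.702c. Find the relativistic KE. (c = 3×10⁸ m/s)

γ = 1/√(1 - 0.702²) = 1.40415
γ - 1 = 0.40415
KE = (γ-1)mc² = 0.40415 × 1.41 × (3×10⁸)² = 5.129×10¹⁶ J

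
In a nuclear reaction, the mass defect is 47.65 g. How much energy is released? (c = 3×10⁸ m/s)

Convert mass defect: Δm = 47.65 g = 0.04765 kg
E = Δm·c² = 0.04765 × (3×10⁸)²
= 0.04765 × 9×10¹⁶ = 4.289×10¹⁵ J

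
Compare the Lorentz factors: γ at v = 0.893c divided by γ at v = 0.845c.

γ₁ = 1/√(1 - 0.893²) = 2.222
γ₂ = 1/√(1 - 0.845²) = 1.870
γ₁/γ₂ = 2.222/1.870 = 1.188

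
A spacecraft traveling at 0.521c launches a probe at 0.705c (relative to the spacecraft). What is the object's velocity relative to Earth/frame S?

u = (u' + v)/(1 + u'v/c²)
Numerator: 0.705 + 0.521 = 1.226
Denominator: 1 + 0.367305 = 1.367305
u = 1.226/1.367305 = 0.8967c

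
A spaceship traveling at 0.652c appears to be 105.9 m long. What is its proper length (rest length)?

Contracted length L = 105.9 m
γ = 1/√(1 - 0.652²) = 1.319
L₀ = γL = 1.319 × 105.9 = 139.7 m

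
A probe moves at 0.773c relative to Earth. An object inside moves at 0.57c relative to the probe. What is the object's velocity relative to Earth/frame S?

u = (u' + v)/(1 + u'v/c²)
Numerator: 0.57 + 0.773 = 1.343
Denominator: 1 + 0.44061 = 1.44061
u = 1.343/1.44061 = 0.9322c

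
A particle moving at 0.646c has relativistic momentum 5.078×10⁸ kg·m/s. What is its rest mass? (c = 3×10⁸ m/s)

γ = 1/√(1 - 0.646²) = 1.310
v = 0.646 × 3×10⁸ = 1.938×10⁸ m/s
m = p/(γv) = 5.078×10⁸/(1.310 × 1.938×10⁸) = 2.000 kg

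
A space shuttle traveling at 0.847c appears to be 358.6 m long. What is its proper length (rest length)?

Contracted length L = 358.6 m
γ = 1/√(1 - 0.847²) = 1.8811
L₀ = γL = 1.8811 × 358.6 = 674.6 m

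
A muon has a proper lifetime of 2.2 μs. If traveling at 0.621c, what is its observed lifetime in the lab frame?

Proper lifetime τ₀ = 2.2 μs
γ = 1/√(1 - 0.621²) = 1.276
τ = γτ₀ = 1.276 × 2.2 μs = 2.807 μs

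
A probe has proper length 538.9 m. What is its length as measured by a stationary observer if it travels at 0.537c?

Proper length L₀ = 538.9 m
γ = 1/√(1 - 0.537²) = 1.1854
L = L₀/γ = 538.9/1.1854 = 454.6 m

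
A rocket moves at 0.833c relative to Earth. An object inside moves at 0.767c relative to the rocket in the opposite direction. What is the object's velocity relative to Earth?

Object's velocity in rocket frame is u' = -0.767c
u = (u' + v)/(1 + u'v/c²) = (v - 0.767)/(1 - 0.767·v/c²)
Numerator: 0.833 - 0.767 = 0.066
Denominator: 1 - 0.638911 = 0.361089
u = 0.066/0.361089 = 0.1828c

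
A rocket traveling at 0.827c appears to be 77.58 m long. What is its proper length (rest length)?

Contracted length L = 77.58 m
γ = 1/√(1 - 0.827²) = 1.779
L₀ = γL = 1.779 × 77.58 = 138.0 m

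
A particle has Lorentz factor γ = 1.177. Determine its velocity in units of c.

From γ = 1/√(1 - v²/c²):
1/γ² = 1/1.177² = 0.7219
v²/c² = 1 - 0.7219 = 0.2781
v/c = √(0.2781) = 0.5274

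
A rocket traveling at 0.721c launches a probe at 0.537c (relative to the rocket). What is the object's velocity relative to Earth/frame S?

u = (u' + v)/(1 + u'v/c²)
Numerator: 0.537 + 0.721 = 1.258
Denominator: 1 + 0.387177 = 1.387177
u = 1.258/1.387177 = 0.9069c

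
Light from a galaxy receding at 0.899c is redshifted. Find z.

β = 0.899
(1+β)/(1-β) = 1.899/0.101 = 18.80
√(18.80) = 4.336
z = 4.336 - 1 = 3.336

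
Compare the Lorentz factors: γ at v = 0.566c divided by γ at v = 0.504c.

γ₁ = 1/√(1 - 0.566²) = 1.2130
γ₂ = 1/√(1 - 0.504²) = 1.1578
γ₁/γ₂ = 1.2130/1.1578 = 1.048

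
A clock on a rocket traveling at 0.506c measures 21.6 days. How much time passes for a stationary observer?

Proper time Δt₀ = 21.6 days
γ = 1/√(1 - 0.506²) = 1.1594
Δt = γΔt₀ = 1.1594 × 21.6 = 25.04 days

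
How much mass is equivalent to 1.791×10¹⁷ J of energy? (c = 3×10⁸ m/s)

From E = mc², we get m = E/c²
c² = (3×10⁸)² = 9×10¹⁶ m²/s²
m = 1.791×10¹⁷ / 9×10¹⁶ = 1.990 kg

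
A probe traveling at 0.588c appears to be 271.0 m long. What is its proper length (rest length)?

Contracted length L = 271.0 m
γ = 1/√(1 - 0.588²) = 1.236
L₀ = γL = 1.236 × 271.0 = 335.0 m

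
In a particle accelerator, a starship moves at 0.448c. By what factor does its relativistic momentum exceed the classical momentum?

p_rel = γmv, p_class = mv
Ratio = γ = 1/√(1 - 0.448²)
= 1/√(0.799296) = 1.119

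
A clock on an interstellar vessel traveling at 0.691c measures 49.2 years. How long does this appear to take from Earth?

Proper time Δt₀ = 49.2 years
γ = 1/√(1 - 0.691²) = 1.3834
Δt = γΔt₀ = 1.3834 × 49.2 = 68.06 years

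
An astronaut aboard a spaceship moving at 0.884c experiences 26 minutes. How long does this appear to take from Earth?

Proper time Δt₀ = 26 minutes
γ = 1/√(1 - 0.884²) = 2.1391
Δt = γΔt₀ = 2.1391 × 26 = 55.62 minutes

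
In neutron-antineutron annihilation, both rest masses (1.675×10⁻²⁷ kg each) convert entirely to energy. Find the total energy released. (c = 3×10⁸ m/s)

Both particles have the same rest mass, so total mass = 2m
E = 2m·c² = 2 × 1.675×10⁻²⁷ × (3×10⁸)²
= 2 × 1.675×10⁻²⁷ × 9×10¹⁶
= 3.015×10⁻¹⁰ J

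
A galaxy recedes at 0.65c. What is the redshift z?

β = 0.65
(1+β)/(1-β) = 1.65/0.35 = 4.714
√(4.714) = 2.171
z = 2.171 - 1 = 1.171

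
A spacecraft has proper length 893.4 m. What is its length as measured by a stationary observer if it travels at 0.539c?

Proper length L₀ = 893.4 m
γ = 1/√(1 - 0.539²) = 1.1872
L = L₀/γ = 893.4/1.1872 = 752.5 m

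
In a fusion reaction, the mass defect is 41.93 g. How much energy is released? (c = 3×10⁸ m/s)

Convert mass defect: Δm = 41.93 g = 0.04193 kg
E = Δm·c² = 0.04193 × (3×10⁸)²
= 0.04193 × 9×10¹⁶ = 3.774×10¹⁵ J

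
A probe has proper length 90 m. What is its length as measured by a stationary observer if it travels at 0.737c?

Proper length L₀ = 90 m
γ = 1/√(1 - 0.737²) = 1.4795
L = L₀/γ = 90/1.4795 = 60.83 m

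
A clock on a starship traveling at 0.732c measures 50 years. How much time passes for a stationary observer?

Proper time Δt₀ = 50 years
γ = 1/√(1 - 0.732²) = 1.4678
Δt = γΔt₀ = 1.4678 × 50 = 73.39 years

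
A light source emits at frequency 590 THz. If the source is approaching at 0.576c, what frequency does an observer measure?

β = v/c = 0.576
(1+β)/(1-β) = 1.576/0.424 = 3.71698
Doppler factor = √(3.71698) = 1.9279
f_obs = 590 × 1.9279 = 1137 THz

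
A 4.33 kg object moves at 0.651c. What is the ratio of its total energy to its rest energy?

E = γmc², E₀ = mc²
E/E₀ = γ = 1/√(1 - 0.651²) = 1.317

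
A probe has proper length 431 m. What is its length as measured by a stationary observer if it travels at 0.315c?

Proper length L₀ = 431 m
γ = 1/√(1 - 0.315²) = 1.0536
L = L₀/γ = 431/1.0536 = 409.1 m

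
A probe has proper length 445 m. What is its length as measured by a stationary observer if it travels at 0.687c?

Proper length L₀ = 445 m
γ = 1/√(1 - 0.687²) = 1.376
L = L₀/γ = 445/1.376 = 323.4 m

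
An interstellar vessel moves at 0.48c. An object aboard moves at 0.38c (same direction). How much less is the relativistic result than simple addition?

Classical: u' + v = 0.38 + 0.48 = 0.86c
Relativistic: u = (0.38 + 0.48)/(1 + 0.1824) = 0.86/1.1824 = 0.7273c
Difference: 0.86 - 0.7273 = 0.1327c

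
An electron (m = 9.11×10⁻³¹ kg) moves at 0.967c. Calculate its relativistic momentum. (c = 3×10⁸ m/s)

γ = 1/√(1 - 0.967²) = 3.925
v = 0.967 × 3×10⁸ = 2.901×10⁸ m/s
p = γmv = 3.925 × 9.11×10⁻³¹ × 2.901×10⁸ = 1.037×10⁻²¹ kg·m/s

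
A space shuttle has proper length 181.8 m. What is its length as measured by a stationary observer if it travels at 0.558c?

Proper length L₀ = 181.8 m
γ = 1/√(1 - 0.558²) = 1.205
L = L₀/γ = 181.8/1.205 = 150.9 m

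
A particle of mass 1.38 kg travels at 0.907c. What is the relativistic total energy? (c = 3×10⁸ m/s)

γ = 1/√(1 - 0.907²) = 2.3746
mc² = 1.38 × (3×10⁸)² = 1.242×10¹⁷ J
E = γmc² = 2.3746 × 1.242×10¹⁷ = 2.949×10¹⁷ J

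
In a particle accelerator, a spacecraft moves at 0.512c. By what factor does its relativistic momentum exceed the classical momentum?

p_rel = γmv, p_class = mv
Ratio = γ = 1/√(1 - 0.512²)
= 1/√(0.737856) = 1.164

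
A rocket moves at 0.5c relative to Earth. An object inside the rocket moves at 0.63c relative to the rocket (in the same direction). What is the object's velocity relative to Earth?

u = (u' + v)/(1 + u'v/c²)
Numerator: 0.63 + 0.5 = 1.13
Denominator: 1 + 0.315 = 1.315
u = 1.13/1.315 = 0.8593c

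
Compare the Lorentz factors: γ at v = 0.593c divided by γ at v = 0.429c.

γ₁ = 1/√(1 - 0.593²) = 1.242
γ₂ = 1/√(1 - 0.429²) = 1.107
γ₁/γ₂ = 1.242/1.107 = 1.122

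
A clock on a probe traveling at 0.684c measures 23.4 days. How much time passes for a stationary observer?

Proper time Δt₀ = 23.4 days
γ = 1/√(1 - 0.684²) = 1.371
Δt = γΔt₀ = 1.371 × 23.4 = 32.08 days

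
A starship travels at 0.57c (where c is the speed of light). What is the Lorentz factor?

v/c = 0.57, so (v/c)² = 0.3249
1 - (v/c)² = 0.6751
γ = 1/√(0.6751) = 1.217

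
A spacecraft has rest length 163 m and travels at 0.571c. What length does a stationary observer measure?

Proper length L₀ = 163 m
γ = 1/√(1 - 0.571²) = 1.218
L = L₀/γ = 163/1.218 = 133.8 m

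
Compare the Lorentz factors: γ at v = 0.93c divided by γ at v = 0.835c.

γ₁ = 1/√(1 - 0.93²) = 2.7206
γ₂ = 1/√(1 - 0.835²) = 1.8174
γ₁/γ₂ = 2.7206/1.8174 = 1.497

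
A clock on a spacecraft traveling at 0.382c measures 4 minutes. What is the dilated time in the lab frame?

Proper time Δt₀ = 4 minutes
γ = 1/√(1 - 0.382²) = 1.082
Δt = γΔt₀ = 1.082 × 4 = 4.328 minutes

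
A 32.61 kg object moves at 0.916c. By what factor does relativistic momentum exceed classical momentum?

p_rel = γmv, p_class = mv
Ratio = γ = 1/√(1 - 0.916²) = 2.493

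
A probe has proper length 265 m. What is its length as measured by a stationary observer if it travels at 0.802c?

Proper length L₀ = 265 m
γ = 1/√(1 - 0.802²) = 1.674
L = L₀/γ = 265/1.674 = 158.3 m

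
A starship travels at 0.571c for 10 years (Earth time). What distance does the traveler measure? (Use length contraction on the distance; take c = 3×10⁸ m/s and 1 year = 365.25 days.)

Earth distance: d = v × t = 0.571c × 10 yr = 5.406×10¹⁶ m
γ = 1.218
d' = d/γ = 5.406×10¹⁶/1.218 = 4.438×10¹⁶ m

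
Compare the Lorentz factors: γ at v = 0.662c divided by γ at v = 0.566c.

γ₁ = 1/√(1 - 0.662²) = 1.334
γ₂ = 1/√(1 - 0.566²) = 1.213
γ₁/γ₂ = 1.334/1.213 = 1.100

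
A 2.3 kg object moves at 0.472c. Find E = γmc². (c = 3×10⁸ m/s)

γ = 1/√(1 - 0.472²) = 1.1343
mc² = 2.3 × (3×10⁸)² = 2.070×10¹⁷ J
E = γmc² = 1.1343 × 2.070×10¹⁷ = 2.348×10¹⁷ J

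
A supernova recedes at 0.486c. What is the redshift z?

β = 0.486
(1+β)/(1-β) = 1.486/0.514 = 2.891
√(2.891) = 1.7003
z = 1.7003 - 1 = 0.7003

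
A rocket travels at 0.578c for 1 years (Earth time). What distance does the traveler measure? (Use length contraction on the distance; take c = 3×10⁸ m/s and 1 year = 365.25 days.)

Earth distance: d = v × t = 0.578c × 1 yr = 5.47209×10¹⁵ m
γ = 1.22543
d' = d/γ = 5.47209×10¹⁵/1.22543 = 4.465×10¹⁵ m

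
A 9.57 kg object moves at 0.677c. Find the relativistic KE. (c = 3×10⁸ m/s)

γ = 1/√(1 - 0.677²) = 1.35873
γ - 1 = 0.35873
KE = (γ-1)mc² = 0.35873 × 9.57 × (3×10⁸)² = 3.090×10¹⁷ J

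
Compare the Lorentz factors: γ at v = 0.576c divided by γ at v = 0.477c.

γ₁ = 1/√(1 - 0.576²) = 1.223
γ₂ = 1/√(1 - 0.477²) = 1.138
γ₁/γ₂ = 1.223/1.138 = 1.075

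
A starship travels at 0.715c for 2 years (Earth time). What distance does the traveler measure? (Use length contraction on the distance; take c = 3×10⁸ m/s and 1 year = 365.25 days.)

Earth distance: d = v × t = 0.715c × 2 yr = 1.35382×10¹⁶ m
γ = 1.43036
d' = d/γ = 1.35382×10¹⁶/1.43036 = 9.465×10¹⁵ m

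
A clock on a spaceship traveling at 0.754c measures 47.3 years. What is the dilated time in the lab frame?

Proper time Δt₀ = 47.3 years
γ = 1/√(1 - 0.754²) = 1.5224
Δt = γΔt₀ = 1.5224 × 47.3 = 72.01 years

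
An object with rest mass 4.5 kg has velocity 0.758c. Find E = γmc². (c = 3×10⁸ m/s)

γ = 1/√(1 - 0.758²) = 1.533
mc² = 4.5 × (3×10⁸)² = 4.050×10¹⁷ J
E = γmc² = 1.533 × 4.050×10¹⁷ = 6.209×10¹⁷ J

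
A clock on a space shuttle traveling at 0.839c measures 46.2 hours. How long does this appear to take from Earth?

Proper time Δt₀ = 46.2 hours
γ = 1/√(1 - 0.839²) = 1.8378
Δt = γΔt₀ = 1.8378 × 46.2 = 84.91 hours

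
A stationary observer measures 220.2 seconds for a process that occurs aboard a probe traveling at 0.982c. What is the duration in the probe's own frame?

Dilated time Δt = 220.2 seconds
γ = 1/√(1 - 0.982²) = 5.294
Δt₀ = Δt/γ = 220.2/5.294 = 41.59 seconds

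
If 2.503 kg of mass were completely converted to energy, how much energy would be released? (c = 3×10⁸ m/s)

Using E = mc²:
c² = (3×10⁸)² = 9×10¹⁶ m²/s²
E = 2.503 × 9×10¹⁶ = 2.253×10¹⁷ J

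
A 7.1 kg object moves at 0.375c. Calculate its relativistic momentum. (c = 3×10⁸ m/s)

γ = 1/√(1 - 0.375²) = 1.0787
v = 0.375 × 3×10⁸ = 1.125×10⁸ m/s
p = γmv = 1.0787 × 7.1 × 1.125×10⁸ = 8.616×10⁸ kg·m/s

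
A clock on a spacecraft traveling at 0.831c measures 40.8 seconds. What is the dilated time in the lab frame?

Proper time Δt₀ = 40.8 seconds
γ = 1/√(1 - 0.831²) = 1.7977
Δt = γΔt₀ = 1.7977 × 40.8 = 73.35 seconds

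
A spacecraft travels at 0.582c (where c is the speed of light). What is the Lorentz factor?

v/c = 0.582, so (v/c)² = 0.338724
1 - (v/c)² = 0.661276
γ = 1/√(0.661276) = 1.230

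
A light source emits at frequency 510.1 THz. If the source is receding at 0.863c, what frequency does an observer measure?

β = v/c = 0.863
(1-β)/(1+β) = 0.137/1.863 = 0.07354
Doppler factor = √(0.07354) = 0.2712
f_obs = 510.1 × 0.2712 = 138.3 THz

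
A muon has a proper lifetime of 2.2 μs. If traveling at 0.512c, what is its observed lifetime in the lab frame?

Proper lifetime τ₀ = 2.2 μs
γ = 1/√(1 - 0.512²) = 1.164
τ = γτ₀ = 1.164 × 2.2 μs = 2.561 μs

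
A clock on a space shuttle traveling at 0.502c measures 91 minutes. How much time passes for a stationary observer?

Proper time Δt₀ = 91 minutes
γ = 1/√(1 - 0.502²) = 1.156
Δt = γΔt₀ = 1.156 × 91 = 105.2 minutes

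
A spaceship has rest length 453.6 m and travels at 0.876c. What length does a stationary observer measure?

Proper length L₀ = 453.6 m
γ = 1/√(1 - 0.876²) = 2.073
L = L₀/γ = 453.6/2.073 = 218.8 m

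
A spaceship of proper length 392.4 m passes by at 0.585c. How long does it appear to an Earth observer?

Proper length L₀ = 392.4 m
γ = 1/√(1 - 0.585²) = 1.233
L = L₀/γ = 392.4/1.233 = 318.2 m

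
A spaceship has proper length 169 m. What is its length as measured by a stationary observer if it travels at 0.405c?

Proper length L₀ = 169 m
γ = 1/√(1 - 0.405²) = 1.094
L = L₀/γ = 169/1.094 = 154.5 m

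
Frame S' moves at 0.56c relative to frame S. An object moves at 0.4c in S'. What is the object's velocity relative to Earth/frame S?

u = (u' + v)/(1 + u'v/c²)
Numerator: 0.4 + 0.56 = 0.96
Denominator: 1 + 0.224 = 1.224
u = 0.96/1.224 = 0.7843c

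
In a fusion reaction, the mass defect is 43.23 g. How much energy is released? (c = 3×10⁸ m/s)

Convert mass defect: Δm = 43.23 g = 0.04323 kg
E = Δm·c² = 0.04323 × (3×10⁸)²
= 0.04323 × 9×10¹⁶ = 3.891×10¹⁵ J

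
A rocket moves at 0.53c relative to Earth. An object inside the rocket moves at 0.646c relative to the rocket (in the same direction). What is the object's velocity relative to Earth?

u = (u' + v)/(1 + u'v/c²)
Numerator: 0.646 + 0.53 = 1.176
Denominator: 1 + 0.34238 = 1.34238
u = 1.176/1.34238 = 0.8761c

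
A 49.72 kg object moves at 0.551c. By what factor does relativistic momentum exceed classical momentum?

p_rel = γmv, p_class = mv
Ratio = γ = 1/√(1 - 0.551²) = 1.198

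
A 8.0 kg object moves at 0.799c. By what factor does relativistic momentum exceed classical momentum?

p_rel = γmv, p_class = mv
Ratio = γ = 1/√(1 - 0.799²) = 1.663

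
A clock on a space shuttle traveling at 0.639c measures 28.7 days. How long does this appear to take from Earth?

Proper time Δt₀ = 28.7 days
γ = 1/√(1 - 0.639²) = 1.300
Δt = γΔt₀ = 1.300 × 28.7 = 37.31 days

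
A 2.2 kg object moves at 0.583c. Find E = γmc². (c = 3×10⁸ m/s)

γ = 1/√(1 - 0.583²) = 1.231
mc² = 2.2 × (3×10⁸)² = 1.980×10¹⁷ J
E = γmc² = 1.231 × 1.980×10¹⁷ = 2.437×10¹⁷ J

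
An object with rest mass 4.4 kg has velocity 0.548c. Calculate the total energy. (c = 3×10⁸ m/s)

γ = 1/√(1 - 0.548²) = 1.1955
mc² = 4.4 × (3×10⁸)² = 3.960×10¹⁷ J
E = γmc² = 1.1955 × 3.960×10¹⁷ = 4.734×10¹⁷ J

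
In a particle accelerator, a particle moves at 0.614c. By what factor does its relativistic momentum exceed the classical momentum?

p_rel = γmv, p_class = mv
Ratio = γ = 1/√(1 - 0.614²)
= 1/√(0.623004) = 1.267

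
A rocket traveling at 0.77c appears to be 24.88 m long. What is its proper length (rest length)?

Contracted length L = 24.88 m
γ = 1/√(1 - 0.77²) = 1.567
L₀ = γL = 1.567 × 24.88 = 38.99 m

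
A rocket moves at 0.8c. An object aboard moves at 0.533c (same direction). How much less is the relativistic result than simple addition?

Classical: u' + v = 0.533 + 0.8 = 1.333c
Relativistic: u = (0.533 + 0.8)/(1 + 0.4264) = 1.333/1.4264 = 0.9345c
Difference: 1.333 - 0.9345 = 0.3985c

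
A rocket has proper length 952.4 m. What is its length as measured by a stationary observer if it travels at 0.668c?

Proper length L₀ = 952.4 m
γ = 1/√(1 - 0.668²) = 1.3438
L = L₀/γ = 952.4/1.3438 = 708.7 m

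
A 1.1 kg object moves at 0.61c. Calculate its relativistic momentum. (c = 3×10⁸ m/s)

γ = 1/√(1 - 0.61²) = 1.262
v = 0.61 × 3×10⁸ = 1.830×10⁸ m/s
p = γmv = 1.262 × 1.1 × 1.830×10⁸ = 2.540×10⁸ kg·m/s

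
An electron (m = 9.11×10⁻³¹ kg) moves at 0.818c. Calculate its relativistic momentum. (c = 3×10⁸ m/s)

γ = 1/√(1 - 0.818²) = 1.7385
v = 0.818 × 3×10⁸ = 2.454×10⁸ m/s
p = γmv = 1.7385 × 9.11×10⁻³¹ × 2.454×10⁸ = 3.887×10⁻²² kg·m/s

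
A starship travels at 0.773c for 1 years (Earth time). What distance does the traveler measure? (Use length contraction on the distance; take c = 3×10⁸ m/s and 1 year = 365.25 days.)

Earth distance: d = v × t = 0.773c × 1 yr = 7.318×10¹⁵ m
γ = 1.576
d' = d/γ = 7.318×10¹⁵/1.576 = 4.643×10¹⁵ m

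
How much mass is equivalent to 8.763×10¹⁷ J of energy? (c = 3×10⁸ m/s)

From E = mc², we get m = E/c²
c² = (3×10⁸)² = 9×10¹⁶ m²/s²
m = 8.763×10¹⁷ / 9×10¹⁶ = 9.737 kg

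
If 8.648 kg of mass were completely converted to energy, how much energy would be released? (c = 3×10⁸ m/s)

Using E = mc²:
c² = (3×10⁸)² = 9×10¹⁶ m²/s²
E = 8.648 × 9×10¹⁶ = 7.783×10¹⁷ J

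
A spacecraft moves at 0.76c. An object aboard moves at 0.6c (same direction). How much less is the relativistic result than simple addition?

Classical: u' + v = 0.6 + 0.76 = 1.36c
Relativistic: u = (0.6 + 0.76)/(1 + 0.456) = 1.36/1.456 = 0.9341c
Difference: 1.36 - 0.9341 = 0.4259c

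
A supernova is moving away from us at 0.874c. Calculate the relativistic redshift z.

β = 0.874
(1+β)/(1-β) = 1.874/0.126 = 14.873
√(14.873) = 3.857
z = 3.857 - 1 = 2.857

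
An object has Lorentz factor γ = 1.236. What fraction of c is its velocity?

From γ = 1/√(1 - v²/c²):
1/γ² = 1/1.236² = 0.6546
v²/c² = 1 - 0.6546 = 0.3454
v/c = √(0.3454) = 0.5877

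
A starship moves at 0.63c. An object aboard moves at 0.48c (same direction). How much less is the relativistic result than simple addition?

Classical: u' + v = 0.48 + 0.63 = 1.11c
Relativistic: u = (0.48 + 0.63)/(1 + 0.3024) = 1.11/1.3024 = 0.8523c
Difference: 1.11 - 0.8523 = 0.2577c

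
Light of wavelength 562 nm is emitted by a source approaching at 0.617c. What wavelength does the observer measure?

β = 0.617
Wavelength Doppler factor = √(0.383/1.617) = √(0.2369) = 0.4867
λ_obs = 562 × 0.4867 = 273.5 nm (blueshift)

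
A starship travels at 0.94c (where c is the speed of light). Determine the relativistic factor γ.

v/c = 0.94, so (v/c)² = 0.8836
1 - (v/c)² = 0.1164
γ = 1/√(0.1164) = 2.931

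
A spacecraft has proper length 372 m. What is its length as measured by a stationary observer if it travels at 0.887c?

Proper length L₀ = 372 m
γ = 1/√(1 - 0.887²) = 2.1656
L = L₀/γ = 372/2.1656 = 171.8 m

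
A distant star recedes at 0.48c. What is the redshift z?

β = 0.48
(1+β)/(1-β) = 1.48/0.52 = 2.8462
√(2.8462) = 1.6871
z = 1.6871 - 1 = 0.6871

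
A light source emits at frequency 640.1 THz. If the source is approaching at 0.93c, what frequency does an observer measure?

β = v/c = 0.93
(1+β)/(1-β) = 1.93/0.07 = 27.57
Doppler factor = √(27.57) = 5.251
f_obs = 640.1 × 5.251 = 3361 THz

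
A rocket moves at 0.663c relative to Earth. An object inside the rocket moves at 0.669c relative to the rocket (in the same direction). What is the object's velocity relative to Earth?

u = (u' + v)/(1 + u'v/c²)
Numerator: 0.669 + 0.663 = 1.332
Denominator: 1 + 0.443547 = 1.443547
u = 1.332/1.443547 = 0.9227c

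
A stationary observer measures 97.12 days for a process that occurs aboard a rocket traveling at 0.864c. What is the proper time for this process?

Dilated time Δt = 97.12 days
γ = 1/√(1 - 0.864²) = 1.986
Δt₀ = Δt/γ = 97.12/1.986 = 48.90 days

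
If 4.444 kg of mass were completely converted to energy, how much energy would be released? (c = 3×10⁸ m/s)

Using E = mc²:
c² = (3×10⁸)² = 9×10¹⁶ m²/s²
E = 4.444 × 9×10¹⁶ = 4.000×10¹⁷ J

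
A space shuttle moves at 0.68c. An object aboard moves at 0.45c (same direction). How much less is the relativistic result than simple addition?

Classical: u' + v = 0.45 + 0.68 = 1.13c
Relativistic: u = (0.45 + 0.68)/(1 + 0.306) = 1.13/1.306 = 0.8652c
Difference: 1.13 - 0.8652 = 0.2648c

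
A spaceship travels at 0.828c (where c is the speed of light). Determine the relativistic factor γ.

v/c = 0.828, so (v/c)² = 0.685584
1 - (v/c)² = 0.314416
γ = 1/√(0.314416) = 1.783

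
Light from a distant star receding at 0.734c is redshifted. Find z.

β = 0.734
(1+β)/(1-β) = 1.734/0.266 = 6.519
√(6.519) = 2.553
z = 2.553 - 1 = 1.553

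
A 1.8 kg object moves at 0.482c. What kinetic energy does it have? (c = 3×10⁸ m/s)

γ = 1/√(1 - 0.482²) = 1.14133
γ - 1 = 0.14133
KE = (γ-1)mc² = 0.14133 × 1.8 × (3×10⁸)² = 2.290×10¹⁶ J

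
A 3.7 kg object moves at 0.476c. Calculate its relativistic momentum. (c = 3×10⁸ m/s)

γ = 1/√(1 - 0.476²) = 1.1371
v = 0.476 × 3×10⁸ = 1.428×10⁸ m/s
p = γmv = 1.1371 × 3.7 × 1.428×10⁸ = 6.008×10⁸ kg·m/s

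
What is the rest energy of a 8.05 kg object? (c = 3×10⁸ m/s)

c² = (3×10⁸)² = 9.000×10¹⁶ m²/s²
E₀ = mc² = 8.05 × 9.000×10¹⁶ = 7.245×10¹⁷ J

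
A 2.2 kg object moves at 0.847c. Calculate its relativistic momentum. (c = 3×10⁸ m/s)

γ = 1/√(1 - 0.847²) = 1.881
v = 0.847 × 3×10⁸ = 2.541×10⁸ m/s
p = γmv = 1.881 × 2.2 × 2.541×10⁸ = 1.052×10⁹ kg·m/s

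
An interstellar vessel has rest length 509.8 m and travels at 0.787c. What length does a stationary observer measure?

Proper length L₀ = 509.8 m
γ = 1/√(1 - 0.787²) = 1.621
L = L₀/γ = 509.8/1.621 = 314.5 m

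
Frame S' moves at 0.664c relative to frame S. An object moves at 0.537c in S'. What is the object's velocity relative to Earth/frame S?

u = (u' + v)/(1 + u'v/c²)
Numerator: 0.537 + 0.664 = 1.201
Denominator: 1 + 0.356568 = 1.356568
u = 1.201/1.356568 = 0.8853c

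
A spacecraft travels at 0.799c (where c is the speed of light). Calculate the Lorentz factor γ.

v/c = 0.799, so (v/c)² = 0.638401
1 - (v/c)² = 0.361599
γ = 1/√(0.361599) = 1.663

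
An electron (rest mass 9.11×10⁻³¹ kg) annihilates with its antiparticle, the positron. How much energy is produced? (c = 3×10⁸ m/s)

Both particles have the same rest mass, so total mass = 2m
E = 2m·c² = 2 × 9.11×10⁻³¹ × (3×10⁸)²
= 2 × 9.11×10⁻³¹ × 9×10¹⁶
= 1.640×10⁻¹³ J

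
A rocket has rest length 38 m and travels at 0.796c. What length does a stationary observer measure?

Proper length L₀ = 38 m
γ = 1/√(1 - 0.796²) = 1.652
L = L₀/γ = 38/1.652 = 23.00 m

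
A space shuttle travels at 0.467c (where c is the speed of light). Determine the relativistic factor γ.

v/c = 0.467, so (v/c)² = 0.218089
1 - (v/c)² = 0.781911
γ = 1/√(0.781911) = 1.131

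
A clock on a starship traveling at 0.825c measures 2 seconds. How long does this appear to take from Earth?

Proper time Δt₀ = 2 seconds
γ = 1/√(1 - 0.825²) = 1.7695
Δt = γΔt₀ = 1.7695 × 2 = 3.539 seconds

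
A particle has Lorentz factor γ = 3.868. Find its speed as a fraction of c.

From γ = 1/√(1 - v²/c²):
1/γ² = 1/3.868² = 0.06684
v²/c² = 1 - 0.06684 = 0.9332
v/c = √(0.9332) = 0.9660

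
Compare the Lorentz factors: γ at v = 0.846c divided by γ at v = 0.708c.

γ₁ = 1/√(1 - 0.846²) = 1.876
γ₂ = 1/√(1 - 0.708²) = 1.416
γ₁/γ₂ = 1.876/1.416 = 1.325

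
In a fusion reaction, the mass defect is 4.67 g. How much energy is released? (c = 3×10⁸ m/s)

Convert mass defect: Δm = 4.67 g = 0.00467 kg
E = Δm·c² = 0.00467 × (3×10⁸)²
= 0.00467 × 9×10¹⁶ = 4.203×10¹⁴ J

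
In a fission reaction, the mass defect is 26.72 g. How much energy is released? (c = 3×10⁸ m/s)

Convert mass defect: Δm = 26.72 g = 0.02672 kg
E = Δm·c² = 0.02672 × (3×10⁸)²
= 0.02672 × 9×10¹⁶ = 2.405×10¹⁵ J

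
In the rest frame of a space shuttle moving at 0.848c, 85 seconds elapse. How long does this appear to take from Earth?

Proper time Δt₀ = 85 seconds
γ = 1/√(1 - 0.848²) = 1.887
Δt = γΔt₀ = 1.887 × 85 = 160.4 seconds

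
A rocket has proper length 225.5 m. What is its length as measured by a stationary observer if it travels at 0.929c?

Proper length L₀ = 225.5 m
γ = 1/√(1 - 0.929²) = 2.7021
L = L₀/γ = 225.5/2.7021 = 83.45 m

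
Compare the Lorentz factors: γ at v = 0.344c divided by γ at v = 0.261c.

γ₁ = 1/√(1 - 0.344²) = 1.065
γ₂ = 1/√(1 - 0.261²) = 1.036
γ₁/γ₂ = 1.065/1.036 = 1.028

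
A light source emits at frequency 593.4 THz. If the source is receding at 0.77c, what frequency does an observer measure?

β = v/c = 0.77
(1-β)/(1+β) = 0.23/1.77 = 0.12994
Doppler factor = √(0.12994) = 0.3605
f_obs = 593.4 × 0.3605 = 213.9 THz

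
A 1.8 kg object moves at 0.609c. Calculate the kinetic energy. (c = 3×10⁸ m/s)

γ = 1/√(1 - 0.609²) = 1.26076
γ - 1 = 0.26076
KE = (γ-1)mc² = 0.26076 × 1.8 × (3×10⁸)² = 4.224×10¹⁶ J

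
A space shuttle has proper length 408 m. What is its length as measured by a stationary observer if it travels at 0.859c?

Proper length L₀ = 408 m
γ = 1/√(1 - 0.859²) = 1.953
L = L₀/γ = 408/1.953 = 208.9 m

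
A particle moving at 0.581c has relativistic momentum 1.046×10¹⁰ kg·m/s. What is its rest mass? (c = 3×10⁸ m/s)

γ = 1/√(1 - 0.581²) = 1.22865
v = 0.581 × 3×10⁸ = 1.743×10⁸ m/s
m = p/(γv) = 1.046×10¹⁰/(1.22865 × 1.743×10⁸) = 48.84 kg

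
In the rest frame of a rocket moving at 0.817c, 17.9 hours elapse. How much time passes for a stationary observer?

Proper time Δt₀ = 17.9 hours
γ = 1/√(1 - 0.817²) = 1.734
Δt = γΔt₀ = 1.734 × 17.9 = 31.04 hours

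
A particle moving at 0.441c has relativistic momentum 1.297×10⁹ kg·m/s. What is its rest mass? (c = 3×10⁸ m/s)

γ = 1/√(1 - 0.441²) = 1.1142
v = 0.441 × 3×10⁸ = 1.323×10⁸ m/s
m = p/(γv) = 1.297×10⁹/(1.1142 × 1.323×10⁸) = 8.799 kg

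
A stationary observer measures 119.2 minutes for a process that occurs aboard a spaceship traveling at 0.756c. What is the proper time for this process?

Dilated time Δt = 119.2 minutes
γ = 1/√(1 - 0.756²) = 1.52772
Δt₀ = Δt/γ = 119.2/1.52772 = 78.02 minutes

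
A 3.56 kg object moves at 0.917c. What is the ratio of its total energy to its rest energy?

E = γmc², E₀ = mc²
E/E₀ = γ = 1/√(1 - 0.917²) = 2.507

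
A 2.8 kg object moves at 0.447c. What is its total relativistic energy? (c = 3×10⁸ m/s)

γ = 1/√(1 - 0.447²) = 1.118
mc² = 2.8 × (3×10⁸)² = 2.520×10¹⁷ J
E = γmc² = 1.118 × 2.520×10¹⁷ = 2.817×10¹⁷ J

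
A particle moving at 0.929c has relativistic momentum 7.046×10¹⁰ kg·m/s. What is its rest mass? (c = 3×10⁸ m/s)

γ = 1/√(1 - 0.929²) = 2.7021
v = 0.929 × 3×10⁸ = 2.787×10⁸ m/s
m = p/(γv) = 7.046×10¹⁰/(2.7021 × 2.787×10⁸) = 93.56 kg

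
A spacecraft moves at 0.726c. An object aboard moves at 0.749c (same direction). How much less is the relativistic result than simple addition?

Classical: u' + v = 0.749 + 0.726 = 1.475c
Relativistic: u = (0.749 + 0.726)/(1 + 0.543774) = 1.475/1.543774 = 0.9555c
Difference: 1.475 - 0.9555 = 0.5195c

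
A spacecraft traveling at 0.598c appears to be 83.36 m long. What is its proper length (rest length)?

Contracted length L = 83.36 m
γ = 1/√(1 - 0.598²) = 1.248
L₀ = γL = 1.248 × 83.36 = 104.0 m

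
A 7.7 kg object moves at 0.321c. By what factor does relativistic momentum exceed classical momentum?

p_rel = γmv, p_class = mv
Ratio = γ = 1/√(1 - 0.321²) = 1.056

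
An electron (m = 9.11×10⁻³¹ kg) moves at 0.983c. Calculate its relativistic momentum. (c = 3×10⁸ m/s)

γ = 1/√(1 - 0.983²) = 5.446
v = 0.983 × 3×10⁸ = 2.949×10⁸ m/s
p = γmv = 5.446 × 9.11×10⁻³¹ × 2.949×10⁸ = 1.463×10⁻²¹ kg·m/s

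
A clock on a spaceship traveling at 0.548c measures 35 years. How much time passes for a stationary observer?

Proper time Δt₀ = 35 years
γ = 1/√(1 - 0.548²) = 1.1955
Δt = γΔt₀ = 1.1955 × 35 = 41.84 years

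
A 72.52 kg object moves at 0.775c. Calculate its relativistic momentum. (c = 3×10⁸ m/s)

γ = 1/√(1 - 0.775²) = 1.5824
v = 0.775 × 3×10⁸ = 2.325×10⁸ m/s
p = γmv = 1.5824 × 72.52 × 2.325×10⁸ = 2.668×10¹⁰ kg·m/s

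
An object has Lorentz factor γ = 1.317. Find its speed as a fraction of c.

From γ = 1/√(1 - v²/c²):
1/γ² = 1/1.317² = 0.57654
v²/c² = 1 - 0.57654 = 0.42346
v/c = √(0.42346) = 0.6507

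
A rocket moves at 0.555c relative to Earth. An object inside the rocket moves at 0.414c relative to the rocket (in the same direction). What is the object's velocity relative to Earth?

u = (u' + v)/(1 + u'v/c²)
Numerator: 0.414 + 0.555 = 0.969
Denominator: 1 + 0.22977 = 1.22977
u = 0.969/1.22977 = 0.7880c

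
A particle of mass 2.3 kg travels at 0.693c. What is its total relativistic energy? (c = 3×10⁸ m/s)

γ = 1/√(1 - 0.693²) = 1.387
mc² = 2.3 × (3×10⁸)² = 2.070×10¹⁷ J
E = γmc² = 1.387 × 2.070×10¹⁷ = 2.871×10¹⁷ J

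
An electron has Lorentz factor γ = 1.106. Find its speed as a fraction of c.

From γ = 1/√(1 - v²/c²):
1/γ² = 1/1.106² = 0.8175
v²/c² = 1 - 0.8175 = 0.1825
v/c = √(0.1825) = 0.4272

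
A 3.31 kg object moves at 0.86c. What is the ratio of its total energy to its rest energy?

E = γmc², E₀ = mc²
E/E₀ = γ = 1/√(1 - 0.86²) = 1.960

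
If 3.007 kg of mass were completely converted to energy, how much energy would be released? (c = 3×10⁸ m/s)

Using E = mc²:
c² = (3×10⁸)² = 9×10¹⁶ m²/s²
E = 3.007 × 9×10¹⁶ = 2.706×10¹⁷ J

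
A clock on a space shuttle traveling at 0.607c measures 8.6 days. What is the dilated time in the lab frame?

Proper time Δt₀ = 8.6 days
γ = 1/√(1 - 0.607²) = 1.258
Δt = γΔt₀ = 1.258 × 8.6 = 10.82 days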